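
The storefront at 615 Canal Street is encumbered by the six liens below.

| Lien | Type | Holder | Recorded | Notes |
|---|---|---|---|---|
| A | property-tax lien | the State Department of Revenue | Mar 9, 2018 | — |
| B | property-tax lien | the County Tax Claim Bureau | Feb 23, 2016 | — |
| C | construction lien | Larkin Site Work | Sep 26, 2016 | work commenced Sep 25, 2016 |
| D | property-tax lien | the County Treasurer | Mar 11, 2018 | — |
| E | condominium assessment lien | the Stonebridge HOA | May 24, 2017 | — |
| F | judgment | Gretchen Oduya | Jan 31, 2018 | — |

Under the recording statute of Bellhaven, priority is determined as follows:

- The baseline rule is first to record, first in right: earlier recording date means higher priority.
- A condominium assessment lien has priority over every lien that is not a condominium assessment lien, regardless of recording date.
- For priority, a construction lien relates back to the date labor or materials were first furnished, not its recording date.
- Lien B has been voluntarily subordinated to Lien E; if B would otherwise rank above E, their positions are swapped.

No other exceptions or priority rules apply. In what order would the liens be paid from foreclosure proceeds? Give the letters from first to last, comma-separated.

Effective dates after the stated exceptions: C's effective date is Sep 25, 2016, when work began.
As a condominium assessment lien, E is senior to every other lien.
The other liens, earliest effective date first: B (Feb 23, 2016), C (Sep 25, 2016), F (Jan 31, 2018), A (Mar 9, 2018), D (Mar 11, 2018).
B is already junior to E, so the subordination agreement changes nothing.

E, B, C, F, A, D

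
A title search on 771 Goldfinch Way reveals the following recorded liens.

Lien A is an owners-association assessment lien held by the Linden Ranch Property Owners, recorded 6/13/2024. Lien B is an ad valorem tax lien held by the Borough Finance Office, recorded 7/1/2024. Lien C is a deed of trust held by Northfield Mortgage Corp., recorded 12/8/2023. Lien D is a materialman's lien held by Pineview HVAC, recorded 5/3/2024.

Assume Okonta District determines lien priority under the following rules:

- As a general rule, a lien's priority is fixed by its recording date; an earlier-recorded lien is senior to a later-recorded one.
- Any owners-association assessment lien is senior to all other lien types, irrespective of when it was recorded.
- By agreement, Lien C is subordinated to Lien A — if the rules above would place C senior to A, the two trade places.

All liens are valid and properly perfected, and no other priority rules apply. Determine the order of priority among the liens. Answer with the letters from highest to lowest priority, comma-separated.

A, C, D, B

A is an owners-association assessment lien and takes priority over every other lien.
Remaining liens by effective date: C (12/8/2023), D (5/3/2024), B (7/1/2024).
C is already junior to A, so the subordination agreement changes nothing.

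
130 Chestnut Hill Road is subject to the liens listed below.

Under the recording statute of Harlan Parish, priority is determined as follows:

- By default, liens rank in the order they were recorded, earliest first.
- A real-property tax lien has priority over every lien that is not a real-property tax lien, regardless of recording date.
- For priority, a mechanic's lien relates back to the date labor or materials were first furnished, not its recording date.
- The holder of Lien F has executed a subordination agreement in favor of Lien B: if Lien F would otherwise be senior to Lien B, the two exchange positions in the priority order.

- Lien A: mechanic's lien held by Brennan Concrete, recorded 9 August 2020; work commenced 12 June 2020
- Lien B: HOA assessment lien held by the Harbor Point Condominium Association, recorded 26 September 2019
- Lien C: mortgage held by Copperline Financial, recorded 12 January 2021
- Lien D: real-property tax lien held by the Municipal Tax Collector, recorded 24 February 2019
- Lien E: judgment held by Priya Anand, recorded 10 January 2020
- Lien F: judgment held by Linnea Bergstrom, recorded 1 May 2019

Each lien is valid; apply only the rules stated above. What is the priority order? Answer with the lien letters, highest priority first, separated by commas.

D, B, F, E, A, C

Adjusting effective dates: A's effective date is 12 June 2020, when work began.
As a real-property tax lien, D is senior to every other lien.
Among the remaining liens, by effective date: F (1 May 2019), B (26 September 2019), E (10 January 2020), A (12 June 2020), C (12 January 2021).
The subordination applies — F was senior to B — so F and B swap.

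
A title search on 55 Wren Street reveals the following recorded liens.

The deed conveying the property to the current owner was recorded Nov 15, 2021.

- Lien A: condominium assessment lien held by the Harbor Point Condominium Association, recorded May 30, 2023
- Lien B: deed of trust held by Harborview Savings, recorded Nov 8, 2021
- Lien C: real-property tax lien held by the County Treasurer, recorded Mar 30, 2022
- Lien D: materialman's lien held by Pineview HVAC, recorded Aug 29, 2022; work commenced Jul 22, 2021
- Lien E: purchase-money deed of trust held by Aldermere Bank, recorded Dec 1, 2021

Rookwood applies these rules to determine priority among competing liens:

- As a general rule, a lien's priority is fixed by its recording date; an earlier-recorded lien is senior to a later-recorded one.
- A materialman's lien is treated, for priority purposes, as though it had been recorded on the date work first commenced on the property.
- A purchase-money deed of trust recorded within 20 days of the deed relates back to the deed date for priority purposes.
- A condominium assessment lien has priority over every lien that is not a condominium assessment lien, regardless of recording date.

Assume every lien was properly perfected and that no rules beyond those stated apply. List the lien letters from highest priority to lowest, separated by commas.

Effective dates: D's effective date is Jul 22, 2021, when work began; E relates back to the deed date Nov 15, 2021.
A is a condominium assessment lien, so it outranks all other liens regardless of date.
Among the remaining liens, by effective date: D (Jul 22, 2021), B (Nov 8, 2021), E (Nov 15, 2021), C (Mar 30, 2022).

A, D, B, E, C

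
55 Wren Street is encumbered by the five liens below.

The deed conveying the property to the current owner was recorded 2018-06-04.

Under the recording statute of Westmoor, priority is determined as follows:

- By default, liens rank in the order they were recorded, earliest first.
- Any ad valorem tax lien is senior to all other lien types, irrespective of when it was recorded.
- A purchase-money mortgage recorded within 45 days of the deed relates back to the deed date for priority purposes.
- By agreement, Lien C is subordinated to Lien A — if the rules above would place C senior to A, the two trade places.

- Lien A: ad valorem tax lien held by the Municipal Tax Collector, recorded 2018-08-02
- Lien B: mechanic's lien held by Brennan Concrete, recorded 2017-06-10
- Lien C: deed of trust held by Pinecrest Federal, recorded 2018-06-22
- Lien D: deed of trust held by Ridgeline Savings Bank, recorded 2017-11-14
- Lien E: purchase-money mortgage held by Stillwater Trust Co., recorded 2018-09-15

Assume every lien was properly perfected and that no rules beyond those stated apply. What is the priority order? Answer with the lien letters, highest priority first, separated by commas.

First, effective dates: E missed the 45-day window (103 days after the deed), so its recording date stands.
A, as an ad valorem tax lien, has superpriority and ranks first.
Remaining liens by effective date: B (2017-06-10), D (2017-11-14), C (2018-06-22), E (2018-09-15).
C is already junior to A, so the subordination agreement changes nothing.

A, B, D, C, E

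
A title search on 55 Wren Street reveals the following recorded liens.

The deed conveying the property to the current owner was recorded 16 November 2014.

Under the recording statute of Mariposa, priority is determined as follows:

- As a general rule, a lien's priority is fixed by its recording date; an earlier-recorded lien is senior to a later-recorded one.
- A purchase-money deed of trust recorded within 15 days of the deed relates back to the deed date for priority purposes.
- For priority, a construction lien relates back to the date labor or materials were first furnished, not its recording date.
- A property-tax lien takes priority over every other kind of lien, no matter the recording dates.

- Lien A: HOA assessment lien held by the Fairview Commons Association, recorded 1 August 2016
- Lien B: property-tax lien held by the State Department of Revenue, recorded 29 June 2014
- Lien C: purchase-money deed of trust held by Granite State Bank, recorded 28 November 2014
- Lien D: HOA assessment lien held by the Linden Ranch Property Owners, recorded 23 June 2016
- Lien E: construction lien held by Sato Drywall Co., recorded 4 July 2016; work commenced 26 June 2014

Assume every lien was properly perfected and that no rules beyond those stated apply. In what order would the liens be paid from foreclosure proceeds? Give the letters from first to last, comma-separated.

Adjusting effective dates: C was recorded within the 15-day window, so its effective date is the deed date 16 November 2014; E's effective date is 26 June 2014, when work began.
As a property-tax lien, B is senior to every other lien.
The other liens, earliest effective date first: E (26 June 2014), C (16 November 2014), D (23 June 2016), A (1 August 2016).

B, E, C, D, A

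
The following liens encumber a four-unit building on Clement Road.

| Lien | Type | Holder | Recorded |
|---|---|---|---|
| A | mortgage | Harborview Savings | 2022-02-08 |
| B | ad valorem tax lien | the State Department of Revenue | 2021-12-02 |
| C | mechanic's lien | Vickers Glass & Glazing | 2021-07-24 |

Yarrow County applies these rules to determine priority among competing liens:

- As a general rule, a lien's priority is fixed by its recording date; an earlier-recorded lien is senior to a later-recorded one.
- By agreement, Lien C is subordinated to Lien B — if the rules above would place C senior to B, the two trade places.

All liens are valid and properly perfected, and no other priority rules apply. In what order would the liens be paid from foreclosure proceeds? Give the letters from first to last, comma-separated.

Ordering by effective date: C (2021-07-24), B (2021-12-02), A (2022-02-08).
C is senior to B before the subordination, so the two trade places.

B, C, A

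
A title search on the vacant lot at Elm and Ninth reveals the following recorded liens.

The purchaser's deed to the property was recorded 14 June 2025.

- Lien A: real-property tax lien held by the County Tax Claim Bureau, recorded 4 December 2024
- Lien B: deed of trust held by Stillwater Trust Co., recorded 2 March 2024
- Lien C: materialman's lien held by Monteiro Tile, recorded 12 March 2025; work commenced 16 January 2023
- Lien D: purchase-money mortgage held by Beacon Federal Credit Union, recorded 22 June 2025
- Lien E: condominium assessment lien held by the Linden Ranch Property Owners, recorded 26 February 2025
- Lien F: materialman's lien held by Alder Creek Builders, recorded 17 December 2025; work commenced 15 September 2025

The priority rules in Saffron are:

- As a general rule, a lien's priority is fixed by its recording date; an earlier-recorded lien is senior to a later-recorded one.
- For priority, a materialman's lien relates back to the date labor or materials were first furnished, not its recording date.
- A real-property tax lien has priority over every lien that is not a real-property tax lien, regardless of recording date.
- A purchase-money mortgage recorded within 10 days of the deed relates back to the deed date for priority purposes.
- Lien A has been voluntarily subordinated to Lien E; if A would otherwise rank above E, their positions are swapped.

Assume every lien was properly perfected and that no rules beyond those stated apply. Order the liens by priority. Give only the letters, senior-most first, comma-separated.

E, C, B, A, D, F

Effective dates after the stated exceptions: C relates back to 16 January 2023 (work commenced); D relates back to the deed date 14 June 2025; F's effective date is 15 September 2025, when work began.
A is a real-property tax lien, so it outranks all other liens regardless of date.
Among the remaining liens, by effective date: C (16 January 2023), B (2 March 2024), E (26 February 2025), D (14 June 2025), F (15 September 2025).
The subordination applies — A was senior to E — so A and E swap.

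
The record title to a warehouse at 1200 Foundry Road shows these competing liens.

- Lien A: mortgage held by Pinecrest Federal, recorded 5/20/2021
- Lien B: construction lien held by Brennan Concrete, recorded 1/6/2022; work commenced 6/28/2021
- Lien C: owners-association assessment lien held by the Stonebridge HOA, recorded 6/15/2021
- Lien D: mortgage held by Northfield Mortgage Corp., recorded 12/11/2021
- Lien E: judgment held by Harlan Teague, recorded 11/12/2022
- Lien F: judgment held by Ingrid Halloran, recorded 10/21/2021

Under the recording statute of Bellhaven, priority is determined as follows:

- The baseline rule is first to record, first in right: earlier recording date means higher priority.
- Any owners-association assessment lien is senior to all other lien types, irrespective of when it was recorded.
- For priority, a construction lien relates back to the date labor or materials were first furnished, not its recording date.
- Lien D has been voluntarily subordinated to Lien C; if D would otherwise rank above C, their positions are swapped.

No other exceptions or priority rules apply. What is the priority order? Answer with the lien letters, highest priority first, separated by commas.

C, A, B, F, D, E

Effective dates: B's effective date is 6/28/2021, when work began.
C is an owners-association assessment lien and takes priority over every other lien.
Among the remaining liens, by effective date: A (5/20/2021), B (6/28/2021), F (10/21/2021), D (12/11/2021), E (11/12/2022).
D is already junior to C, so the subordination agreement changes nothing.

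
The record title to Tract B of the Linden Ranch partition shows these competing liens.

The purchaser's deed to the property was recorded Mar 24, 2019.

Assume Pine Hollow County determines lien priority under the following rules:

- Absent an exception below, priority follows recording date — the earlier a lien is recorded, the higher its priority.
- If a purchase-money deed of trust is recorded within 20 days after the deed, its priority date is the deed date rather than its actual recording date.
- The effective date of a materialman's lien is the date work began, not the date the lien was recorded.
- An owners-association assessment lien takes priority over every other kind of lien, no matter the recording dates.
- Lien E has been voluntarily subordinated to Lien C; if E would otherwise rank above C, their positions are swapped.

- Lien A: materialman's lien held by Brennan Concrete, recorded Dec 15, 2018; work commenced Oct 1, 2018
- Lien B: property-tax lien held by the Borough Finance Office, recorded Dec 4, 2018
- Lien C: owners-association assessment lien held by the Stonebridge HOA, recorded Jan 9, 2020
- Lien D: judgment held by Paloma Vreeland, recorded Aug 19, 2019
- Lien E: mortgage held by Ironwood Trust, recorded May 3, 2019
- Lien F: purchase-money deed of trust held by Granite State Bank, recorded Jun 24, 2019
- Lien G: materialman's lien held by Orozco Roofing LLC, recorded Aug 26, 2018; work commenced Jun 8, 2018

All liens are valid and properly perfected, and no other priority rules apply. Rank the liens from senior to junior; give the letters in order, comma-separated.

First, effective dates: A is treated as recorded Oct 1, 2018, the work-commencement date; F was recorded 92 days after the deed — beyond 20 days — so no relation-back applies; G's effective date is Jun 8, 2018, when work began.
C, as an owners-association assessment lien, has superpriority and ranks first.
Remaining liens by effective date: G (Jun 8, 2018), A (Oct 1, 2018), B (Dec 4, 2018), E (May 3, 2019), F (Jun 24, 2019), D (Aug 19, 2019).
E already ranks below C; the subordination has no effect.

C, G, A, B, E, F, D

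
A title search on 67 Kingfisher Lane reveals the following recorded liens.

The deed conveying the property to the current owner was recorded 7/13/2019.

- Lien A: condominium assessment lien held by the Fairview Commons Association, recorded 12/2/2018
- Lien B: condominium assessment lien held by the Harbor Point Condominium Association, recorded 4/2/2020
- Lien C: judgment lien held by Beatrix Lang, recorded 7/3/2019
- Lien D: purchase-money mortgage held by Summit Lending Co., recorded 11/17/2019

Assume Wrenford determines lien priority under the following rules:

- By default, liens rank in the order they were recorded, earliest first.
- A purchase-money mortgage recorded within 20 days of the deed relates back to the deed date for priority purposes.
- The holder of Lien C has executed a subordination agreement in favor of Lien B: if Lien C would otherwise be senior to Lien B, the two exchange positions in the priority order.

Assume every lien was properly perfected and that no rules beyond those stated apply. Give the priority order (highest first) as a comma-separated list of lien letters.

A, B, D, C

Effective dates after the stated exceptions: D missed the 20-day window (127 days after the deed), so its recording date stands.
Sorted by effective date: A (12/2/2018), C (7/3/2019), D (11/17/2019), B (4/2/2020).
The subordination applies — C was senior to B — so C and B swap.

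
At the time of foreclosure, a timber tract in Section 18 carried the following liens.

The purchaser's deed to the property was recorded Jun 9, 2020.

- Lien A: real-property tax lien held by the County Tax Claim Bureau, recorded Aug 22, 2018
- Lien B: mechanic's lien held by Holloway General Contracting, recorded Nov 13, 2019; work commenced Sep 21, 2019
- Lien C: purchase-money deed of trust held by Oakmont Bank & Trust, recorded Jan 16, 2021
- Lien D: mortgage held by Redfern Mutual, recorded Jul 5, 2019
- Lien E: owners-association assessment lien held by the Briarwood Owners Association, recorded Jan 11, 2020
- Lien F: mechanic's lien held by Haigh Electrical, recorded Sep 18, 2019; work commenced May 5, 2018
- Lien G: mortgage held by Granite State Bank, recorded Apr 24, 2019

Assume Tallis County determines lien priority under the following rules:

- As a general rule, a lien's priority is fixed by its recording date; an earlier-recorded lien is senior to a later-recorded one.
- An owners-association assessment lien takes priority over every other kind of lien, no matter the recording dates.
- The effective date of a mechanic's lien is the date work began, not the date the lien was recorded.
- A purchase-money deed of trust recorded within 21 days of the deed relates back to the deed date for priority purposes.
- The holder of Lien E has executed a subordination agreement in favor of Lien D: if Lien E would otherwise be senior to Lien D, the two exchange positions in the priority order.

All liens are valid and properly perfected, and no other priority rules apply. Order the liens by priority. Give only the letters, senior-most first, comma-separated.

D, F, A, G, E, B, C

Adjusting effective dates: B's effective date is Sep 21, 2019, when work began; C missed the 21-day window (221 days after the deed), so its recording date stands; F relates back to May 5, 2018 (work commenced).
E, as an owners-association assessment lien, has superpriority and ranks first.
Ordering the rest by effective date: F (May 5, 2018), A (Aug 22, 2018), G (Apr 24, 2019), D (Jul 5, 2019), B (Sep 21, 2019), C (Jan 16, 2021).
E would otherwise be senior to D, so under the subordination agreement E and D exchange positions.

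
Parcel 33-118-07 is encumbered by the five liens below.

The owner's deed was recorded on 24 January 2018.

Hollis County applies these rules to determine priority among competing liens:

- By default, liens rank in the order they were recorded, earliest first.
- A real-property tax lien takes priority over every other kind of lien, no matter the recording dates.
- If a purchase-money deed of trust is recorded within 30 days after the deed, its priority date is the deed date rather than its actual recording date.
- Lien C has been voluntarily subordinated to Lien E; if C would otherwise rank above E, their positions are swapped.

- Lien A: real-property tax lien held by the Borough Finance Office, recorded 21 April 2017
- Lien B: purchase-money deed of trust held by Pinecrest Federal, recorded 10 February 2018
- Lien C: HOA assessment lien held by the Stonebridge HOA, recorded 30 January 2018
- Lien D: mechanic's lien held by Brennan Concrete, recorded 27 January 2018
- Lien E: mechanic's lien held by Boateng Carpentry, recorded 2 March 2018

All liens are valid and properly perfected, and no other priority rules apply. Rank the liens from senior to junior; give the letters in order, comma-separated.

A, B, D, E, C

Adjusting effective dates: B's effective date is the deed date, 24 January 2018.
As a real-property tax lien, A is senior to every other lien.
Remaining liens by effective date: B (24 January 2018), D (27 January 2018), C (30 January 2018), E (2 March 2018).
Because C would otherwise rank above E, the subordination swaps them.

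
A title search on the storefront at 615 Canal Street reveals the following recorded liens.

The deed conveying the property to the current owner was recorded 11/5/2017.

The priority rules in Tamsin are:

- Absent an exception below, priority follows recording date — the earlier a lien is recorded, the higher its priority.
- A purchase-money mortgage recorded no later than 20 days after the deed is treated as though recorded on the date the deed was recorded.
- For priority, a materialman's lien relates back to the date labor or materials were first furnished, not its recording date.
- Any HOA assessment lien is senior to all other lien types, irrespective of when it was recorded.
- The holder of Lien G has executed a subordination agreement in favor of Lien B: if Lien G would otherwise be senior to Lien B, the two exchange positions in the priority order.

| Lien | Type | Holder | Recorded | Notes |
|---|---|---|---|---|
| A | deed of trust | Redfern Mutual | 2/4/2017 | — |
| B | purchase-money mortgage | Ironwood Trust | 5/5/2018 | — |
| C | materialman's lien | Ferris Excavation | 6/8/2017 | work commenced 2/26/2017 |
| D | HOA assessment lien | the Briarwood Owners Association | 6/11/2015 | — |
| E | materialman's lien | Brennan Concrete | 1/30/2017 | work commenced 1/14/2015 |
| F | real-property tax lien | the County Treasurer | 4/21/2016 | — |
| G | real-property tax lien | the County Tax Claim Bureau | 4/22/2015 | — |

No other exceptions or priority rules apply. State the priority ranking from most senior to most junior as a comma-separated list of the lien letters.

D, E, B, F, A, C, G

Adjusting effective dates: B was recorded 181 days after the deed — beyond 20 days — so no relation-back applies; C is treated as recorded 2/26/2017, the work-commencement date; E relates back to 1/14/2015 (work commenced).
D, as an HOA assessment lien, has superpriority and ranks first.
Among the remaining liens, by effective date: E (1/14/2015), G (4/22/2015), F (4/21/2016), A (2/4/2017), C (2/26/2017), B (5/5/2018).
Because G would otherwise rank above B, the subordination swaps them.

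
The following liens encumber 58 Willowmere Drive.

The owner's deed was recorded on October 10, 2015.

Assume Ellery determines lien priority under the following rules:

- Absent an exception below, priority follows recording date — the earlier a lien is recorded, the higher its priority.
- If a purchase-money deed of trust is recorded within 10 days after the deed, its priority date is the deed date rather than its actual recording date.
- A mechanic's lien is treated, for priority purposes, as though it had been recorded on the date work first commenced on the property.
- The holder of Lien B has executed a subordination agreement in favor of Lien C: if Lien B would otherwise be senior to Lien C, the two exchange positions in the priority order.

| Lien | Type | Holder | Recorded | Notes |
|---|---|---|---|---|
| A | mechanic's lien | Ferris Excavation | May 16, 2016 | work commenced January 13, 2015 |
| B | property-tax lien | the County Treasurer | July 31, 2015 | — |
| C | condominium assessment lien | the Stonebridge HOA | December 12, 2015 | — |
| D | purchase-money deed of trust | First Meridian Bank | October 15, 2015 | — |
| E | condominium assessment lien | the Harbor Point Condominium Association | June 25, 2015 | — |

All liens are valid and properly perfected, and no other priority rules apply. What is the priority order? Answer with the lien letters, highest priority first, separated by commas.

A, E, C, D, B

Effective dates after the stated exceptions: A relates back to January 13, 2015 (work commenced); D's effective date is the deed date, October 10, 2015.
Sorted by effective date: A (January 13, 2015), E (June 25, 2015), B (July 31, 2015), D (October 10, 2015), C (December 12, 2015).
The subordination applies — B was senior to C — so B and C swap.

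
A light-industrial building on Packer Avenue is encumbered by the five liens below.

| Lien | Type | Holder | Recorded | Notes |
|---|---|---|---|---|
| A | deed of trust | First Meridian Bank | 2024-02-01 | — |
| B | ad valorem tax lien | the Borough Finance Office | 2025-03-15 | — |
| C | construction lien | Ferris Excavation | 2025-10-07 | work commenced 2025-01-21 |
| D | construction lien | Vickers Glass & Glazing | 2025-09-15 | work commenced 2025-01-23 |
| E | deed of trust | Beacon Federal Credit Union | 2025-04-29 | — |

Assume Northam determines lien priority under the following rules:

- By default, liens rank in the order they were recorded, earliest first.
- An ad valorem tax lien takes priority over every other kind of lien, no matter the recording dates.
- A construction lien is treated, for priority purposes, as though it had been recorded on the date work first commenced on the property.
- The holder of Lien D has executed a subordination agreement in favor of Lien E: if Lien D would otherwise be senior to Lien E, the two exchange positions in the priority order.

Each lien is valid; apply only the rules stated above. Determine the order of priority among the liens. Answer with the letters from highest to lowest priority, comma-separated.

Effective dates after the stated exceptions: C relates back to 2025-01-21 (work commenced); D relates back to 2025-01-23 (work commenced).
B is an ad valorem tax lien, so it outranks all other liens regardless of date.
Ordering the rest by effective date: A (2024-02-01), C (2025-01-21), D (2025-01-23), E (2025-04-29).
D is senior to E before the subordination, so the two trade places.

B, A, C, E, D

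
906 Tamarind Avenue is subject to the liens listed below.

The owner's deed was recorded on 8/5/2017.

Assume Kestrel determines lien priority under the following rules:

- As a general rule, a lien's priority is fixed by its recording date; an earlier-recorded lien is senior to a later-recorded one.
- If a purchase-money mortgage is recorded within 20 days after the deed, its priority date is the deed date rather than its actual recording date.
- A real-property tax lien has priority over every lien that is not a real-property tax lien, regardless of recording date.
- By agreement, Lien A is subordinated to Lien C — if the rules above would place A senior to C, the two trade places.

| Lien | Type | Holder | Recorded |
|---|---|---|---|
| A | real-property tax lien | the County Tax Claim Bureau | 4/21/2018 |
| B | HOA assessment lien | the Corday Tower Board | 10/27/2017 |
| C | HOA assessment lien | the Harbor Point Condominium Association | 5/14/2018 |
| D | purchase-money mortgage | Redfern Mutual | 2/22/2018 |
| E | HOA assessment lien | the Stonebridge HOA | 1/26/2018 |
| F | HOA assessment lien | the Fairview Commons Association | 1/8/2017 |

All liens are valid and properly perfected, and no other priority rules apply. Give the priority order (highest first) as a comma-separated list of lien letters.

C, F, B, E, D, A

Effective dates after the stated exceptions: D was recorded 201 days after the deed — beyond 20 days — so no relation-back applies.
A is a real-property tax lien and takes priority over every other lien.
Among the remaining liens, by effective date: F (1/8/2017), B (10/27/2017), E (1/26/2018), D (2/22/2018), C (5/14/2018).
The subordination applies — A was senior to C — so A and C swap.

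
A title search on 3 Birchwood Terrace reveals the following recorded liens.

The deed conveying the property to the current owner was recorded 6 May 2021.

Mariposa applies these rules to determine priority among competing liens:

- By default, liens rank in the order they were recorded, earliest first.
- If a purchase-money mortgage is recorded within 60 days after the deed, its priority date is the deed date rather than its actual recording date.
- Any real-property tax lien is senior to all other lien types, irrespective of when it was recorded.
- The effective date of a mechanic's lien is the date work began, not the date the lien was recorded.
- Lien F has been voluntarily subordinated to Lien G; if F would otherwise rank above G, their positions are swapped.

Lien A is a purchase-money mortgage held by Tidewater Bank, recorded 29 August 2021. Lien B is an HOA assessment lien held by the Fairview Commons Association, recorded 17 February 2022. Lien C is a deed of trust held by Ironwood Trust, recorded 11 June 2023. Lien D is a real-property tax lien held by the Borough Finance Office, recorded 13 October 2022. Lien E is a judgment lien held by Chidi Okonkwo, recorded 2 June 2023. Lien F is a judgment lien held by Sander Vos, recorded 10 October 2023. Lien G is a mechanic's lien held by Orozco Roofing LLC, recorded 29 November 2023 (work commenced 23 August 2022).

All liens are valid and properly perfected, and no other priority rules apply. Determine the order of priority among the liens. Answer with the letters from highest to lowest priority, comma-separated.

Adjusting effective dates: A was recorded 115 days after the deed, outside the 60-day window, so it keeps its recording date; G's effective date is 23 August 2022, when work began.
D is a real-property tax lien, so it outranks all other liens regardless of date.
The other liens, earliest effective date first: A (29 August 2021), B (17 February 2022), G (23 August 2022), E (2 June 2023), C (11 June 2023), F (10 October 2023).
Since F is not senior to G, the subordination leaves the order unchanged.

D, A, B, G, E, C, F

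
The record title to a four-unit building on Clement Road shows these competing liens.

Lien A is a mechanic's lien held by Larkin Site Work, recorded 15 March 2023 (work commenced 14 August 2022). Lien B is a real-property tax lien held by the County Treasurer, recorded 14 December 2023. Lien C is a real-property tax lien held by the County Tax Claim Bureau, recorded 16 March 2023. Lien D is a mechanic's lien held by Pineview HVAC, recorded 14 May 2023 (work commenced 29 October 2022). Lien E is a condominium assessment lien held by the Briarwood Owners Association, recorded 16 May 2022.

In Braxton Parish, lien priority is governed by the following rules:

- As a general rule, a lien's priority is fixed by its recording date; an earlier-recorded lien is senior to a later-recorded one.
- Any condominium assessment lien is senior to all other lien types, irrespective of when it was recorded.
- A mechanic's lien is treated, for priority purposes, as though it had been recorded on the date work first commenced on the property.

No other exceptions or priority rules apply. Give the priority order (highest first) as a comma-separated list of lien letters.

Adjusting effective dates: A is treated as recorded 14 August 2022, the work-commencement date; D relates back to 29 October 2022 (work commenced).
E is a condominium assessment lien, so it outranks all other liens regardless of date.
Remaining liens by effective date: A (14 August 2022), D (29 October 2022), C (16 March 2023), B (14 December 2023).

E, A, D, C, B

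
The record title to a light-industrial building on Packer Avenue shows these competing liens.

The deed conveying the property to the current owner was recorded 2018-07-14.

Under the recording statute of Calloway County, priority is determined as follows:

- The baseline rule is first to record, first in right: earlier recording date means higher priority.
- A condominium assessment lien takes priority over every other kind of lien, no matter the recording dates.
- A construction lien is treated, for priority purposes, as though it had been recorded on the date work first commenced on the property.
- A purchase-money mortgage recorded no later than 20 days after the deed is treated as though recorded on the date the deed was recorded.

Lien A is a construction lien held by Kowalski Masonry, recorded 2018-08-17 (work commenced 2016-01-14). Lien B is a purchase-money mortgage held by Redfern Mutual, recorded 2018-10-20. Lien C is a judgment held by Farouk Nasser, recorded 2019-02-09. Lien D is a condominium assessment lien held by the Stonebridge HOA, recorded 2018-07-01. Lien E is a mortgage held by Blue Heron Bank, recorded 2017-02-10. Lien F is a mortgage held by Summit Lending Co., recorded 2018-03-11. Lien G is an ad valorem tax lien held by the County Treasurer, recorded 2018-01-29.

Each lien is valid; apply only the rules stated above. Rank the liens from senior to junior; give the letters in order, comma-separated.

D, A, E, G, F, B, C

Effective dates: A is treated as recorded 2016-01-14, the work-commencement date; B was recorded 98 days after the deed, outside the 20-day window, so it keeps its recording date.
As a condominium assessment lien, D is senior to every other lien.
Remaining liens by effective date: A (2016-01-14), E (2017-02-10), G (2018-01-29), F (2018-03-11), B (2018-10-20), C (2019-02-09).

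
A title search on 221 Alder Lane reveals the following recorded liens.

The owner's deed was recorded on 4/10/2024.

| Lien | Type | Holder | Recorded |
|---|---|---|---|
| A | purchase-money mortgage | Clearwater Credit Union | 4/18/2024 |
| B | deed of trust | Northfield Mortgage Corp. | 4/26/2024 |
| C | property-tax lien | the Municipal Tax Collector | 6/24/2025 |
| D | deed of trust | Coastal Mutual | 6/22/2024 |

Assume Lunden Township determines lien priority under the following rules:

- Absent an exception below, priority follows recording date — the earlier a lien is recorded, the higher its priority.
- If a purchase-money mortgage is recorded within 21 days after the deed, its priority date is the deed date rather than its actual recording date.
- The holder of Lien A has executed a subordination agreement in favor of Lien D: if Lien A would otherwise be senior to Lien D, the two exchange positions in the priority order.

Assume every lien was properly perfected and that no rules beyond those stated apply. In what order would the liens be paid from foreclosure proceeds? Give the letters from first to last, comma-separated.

Effective dates after the stated exceptions: A relates back to the deed date 4/10/2024.
By effective date, earliest first: A (4/10/2024), B (4/26/2024), D (6/22/2024), C (6/24/2025).
A is senior to D before the subordination, so the two trade places.

D, B, A, C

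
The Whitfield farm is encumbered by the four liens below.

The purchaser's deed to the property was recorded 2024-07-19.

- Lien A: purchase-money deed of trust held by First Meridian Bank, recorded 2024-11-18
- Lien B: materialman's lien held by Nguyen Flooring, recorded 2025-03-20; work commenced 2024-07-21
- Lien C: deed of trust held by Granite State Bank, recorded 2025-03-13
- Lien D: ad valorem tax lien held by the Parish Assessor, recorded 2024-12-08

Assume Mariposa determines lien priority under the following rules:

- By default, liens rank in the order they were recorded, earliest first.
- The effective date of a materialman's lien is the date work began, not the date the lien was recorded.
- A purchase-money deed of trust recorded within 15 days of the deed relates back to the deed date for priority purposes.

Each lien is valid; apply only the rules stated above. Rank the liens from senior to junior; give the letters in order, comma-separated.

Effective dates after the stated exceptions: A missed the 15-day window (122 days after the deed), so its recording date stands; B is treated as recorded 2024-07-21, the work-commencement date.
By effective date: B (2024-07-21), A (2024-11-18), D (2024-12-08), C (2025-03-13).

B, A, D, C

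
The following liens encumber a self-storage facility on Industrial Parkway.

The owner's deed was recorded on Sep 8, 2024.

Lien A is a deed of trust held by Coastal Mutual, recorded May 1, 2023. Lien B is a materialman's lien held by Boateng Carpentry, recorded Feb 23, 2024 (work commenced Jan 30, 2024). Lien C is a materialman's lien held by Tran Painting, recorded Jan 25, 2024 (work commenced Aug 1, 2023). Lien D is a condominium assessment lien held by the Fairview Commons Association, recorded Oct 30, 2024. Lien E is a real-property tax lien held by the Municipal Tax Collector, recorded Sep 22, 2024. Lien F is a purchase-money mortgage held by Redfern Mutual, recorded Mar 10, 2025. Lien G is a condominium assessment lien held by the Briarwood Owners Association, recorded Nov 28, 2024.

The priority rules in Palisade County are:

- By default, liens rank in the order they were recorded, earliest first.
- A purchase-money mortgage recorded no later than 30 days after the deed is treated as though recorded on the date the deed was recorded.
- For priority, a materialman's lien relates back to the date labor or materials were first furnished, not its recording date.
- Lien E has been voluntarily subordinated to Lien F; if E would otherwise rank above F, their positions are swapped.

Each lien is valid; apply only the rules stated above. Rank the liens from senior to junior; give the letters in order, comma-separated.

A, C, B, F, D, G, E

Effective dates after the stated exceptions: B relates back to Jan 30, 2024 (work commenced); C relates back to Aug 1, 2023 (work commenced); F was recorded 183 days after the deed — beyond 30 days — so no relation-back applies.
Sorted by effective date: A (May 1, 2023), C (Aug 1, 2023), B (Jan 30, 2024), E (Sep 22, 2024), D (Oct 30, 2024), G (Nov 28, 2024), F (Mar 10, 2025).
The subordination applies — E was senior to F — so E and F swap.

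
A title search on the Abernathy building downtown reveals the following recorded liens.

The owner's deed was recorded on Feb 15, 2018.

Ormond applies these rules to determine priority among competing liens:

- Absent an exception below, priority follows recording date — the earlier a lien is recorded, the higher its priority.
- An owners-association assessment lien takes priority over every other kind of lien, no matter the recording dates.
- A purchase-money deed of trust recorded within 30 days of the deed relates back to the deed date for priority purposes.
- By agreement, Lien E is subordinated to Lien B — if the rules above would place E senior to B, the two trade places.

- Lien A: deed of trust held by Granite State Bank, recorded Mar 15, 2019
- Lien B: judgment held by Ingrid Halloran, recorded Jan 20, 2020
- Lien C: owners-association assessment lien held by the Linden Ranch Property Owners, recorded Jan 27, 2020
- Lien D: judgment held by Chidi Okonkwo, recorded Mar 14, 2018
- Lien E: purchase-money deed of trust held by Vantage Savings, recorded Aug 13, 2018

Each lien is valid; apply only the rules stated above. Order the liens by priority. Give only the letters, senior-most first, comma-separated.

First, effective dates: E was recorded 179 days after the deed, outside the 30-day window, so it keeps its recording date.
C is an owners-association assessment lien, so it outranks all other liens regardless of date.
Among the remaining liens, by effective date: D (Mar 14, 2018), E (Aug 13, 2018), A (Mar 15, 2019), B (Jan 20, 2020).
Because E would otherwise rank above B, the subordination swaps them.

C, D, B, A, E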